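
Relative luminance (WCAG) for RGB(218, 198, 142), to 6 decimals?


Linearize each channel (sRGB transfer function): c = v/255; c_lin = c/12.92 if c ≤ 0.04045, else ((c+0.055)/1.055)^2.4
  R: 218/255 ≈ 0.854902 > 0.04045 → ((0.854902+0.055)/1.055)^2.4 ≈ 0.701102
  G: 198/255 ≈ 0.776471 > 0.04045 → ((0.776471+0.055)/1.055)^2.4 ≈ 0.564712
  B: 142/255 ≈ 0.556863 > 0.04045 → ((0.556863+0.055)/1.055)^2.4 ≈ 0.270498
R_lin = 0.701102, G_lin = 0.564712, B_lin = 0.270498
L = 0.2126×R + 0.7152×G + 0.0722×B
L = 0.2126×0.701102 + 0.7152×0.564712 + 0.0722×0.270498
L ≈ 0.572466


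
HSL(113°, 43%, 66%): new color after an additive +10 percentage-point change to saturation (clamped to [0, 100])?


Original S = 43%
Adjustment = +10 percentage points
New S = 43 + (10) = 53
Clamp to [0, 100] → 53
= HSL(113°, 53%, 66%)


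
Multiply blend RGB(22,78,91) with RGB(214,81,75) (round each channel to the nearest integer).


Multiply: C = A×B/255, rounded to nearest integer
R: 22×214/255 = 4708/255 ≈ 18.463 → 18
G: 78×81/255 = 6318/255 ≈ 24.776 → 25
B: 91×75/255 = 6825/255 ≈ 26.765 → 27
= RGB(18, 25, 27)


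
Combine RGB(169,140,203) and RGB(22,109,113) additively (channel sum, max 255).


Additive: each channel = min(255, C₁+C₂)
R: 169+22 = 191 → 191
G: 140+109 = 249 → 249
B: 203+113 = 316 → 255
= RGB(191, 249, 255)


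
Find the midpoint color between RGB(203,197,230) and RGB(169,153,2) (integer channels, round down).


Midpoint: each channel = ⌊(C₁+C₂)/2⌋
R: ⌊(203+169)/2⌋ = 186
G: ⌊(197+153)/2⌋ = 175
B: ⌊(230+2)/2⌋ = 116
= RGB(186, 175, 116)


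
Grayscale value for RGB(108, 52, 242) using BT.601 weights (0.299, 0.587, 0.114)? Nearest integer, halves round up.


Gray = 0.299×R + 0.587×G + 0.114×B
Gray = 0.299×108 + 0.587×52 + 0.114×242
Gray = 32.292 + 30.524 + 27.588
Gray = 90.404 → round half up → 90
Gray = 90


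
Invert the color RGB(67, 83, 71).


Invert: (255-R, 255-G, 255-B)
R: 255-67 = 188
G: 255-83 = 172
B: 255-71 = 184
= RGB(188, 172, 184)


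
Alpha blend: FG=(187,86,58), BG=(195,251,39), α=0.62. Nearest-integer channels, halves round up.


C = α×F + (1-α)×B, with 1-α = 0.38
R: 0.62×187 + 0.38×195 = 115.94 + 74.10 = 190.04 → 190
G: 0.62×86 + 0.38×251 = 53.32 + 95.38 = 148.70 → 149
B: 0.62×58 + 0.38×39 = 35.96 + 14.82 = 50.78 → 51
= RGB(190, 149, 51)


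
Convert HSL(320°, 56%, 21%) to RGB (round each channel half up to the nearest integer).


H=320°, S=0.56, L=0.21
C = (1-|2L-1|)×S = (1-|-0.58|)×0.56 = 0.2352
H' = H/60 = 320/60 ≈ 5.3333; X = C×(1-|H' mod 2 - 1|) = 0.1568
m = L - C/2 = 0.21 - 0.1176 = 0.0924
Sector ⌊H'⌋ = 5 → (R',G',B') = (0.2352, 0.0, 0.1568)
RGB = ((R'+m)×255, (G'+m)×255, (B'+m)×255) = (83.538, 23.562, 63.546)
Round half up → RGB(84, 24, 64)


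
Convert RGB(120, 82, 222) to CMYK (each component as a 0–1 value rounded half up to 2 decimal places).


R'=120/255≈0.4706, G'=82/255≈0.3216, B'=222/255≈0.8706
K = 1 - max(R',G',B') = 1 - 222/255 = 33/255 = 0.12941… → 0.13
(1-R'-K)/(1-K) simplifies to (max-R)/max with max = 222:
C = (222-120)/222 = 102/222 = 0.45945… → 0.46
M = (222-82)/222 = 140/222 = 0.63063… → 0.63
Y = (222-222)/222 = 0/222 = 0 → 0.00
= CMYK(0.46, 0.63, 0.00, 0.13)


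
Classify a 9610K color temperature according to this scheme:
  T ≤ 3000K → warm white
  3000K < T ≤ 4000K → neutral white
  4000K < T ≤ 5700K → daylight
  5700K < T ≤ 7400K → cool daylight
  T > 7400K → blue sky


Temperature: 9610K
9610K > 7400K → blue sky
Classification: blue sky


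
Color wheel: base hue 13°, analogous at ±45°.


Base hue: 13°
Left analog: (13 - 45) mod 360 = 328°
Right analog: (13 + 45) mod 360 = 58°
Analogous hues = 328° and 58°


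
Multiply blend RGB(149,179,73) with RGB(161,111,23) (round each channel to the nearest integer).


Multiply: C = A×B/255, rounded to nearest integer
R: 149×161/255 = 23989/255 ≈ 94.075 → 94
G: 179×111/255 = 19869/255 ≈ 77.918 → 78
B: 73×23/255 = 1679/255 ≈ 6.584 → 7
= RGB(94, 78, 7)


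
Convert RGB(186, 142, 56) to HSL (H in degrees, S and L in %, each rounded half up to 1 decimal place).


Normalize: R'=186/255≈0.7294, G'=142/255≈0.5569, B'=56/255≈0.2196
Max=186/255, Min=56/255, Δ=Max-Min=130/255
L = (Max+Min)/2 = (186+56)/510 = 242/510 = 0.47450… → L = 47.5%
L ≤ 0.5 → S = Δ/(Max+Min) = 130/(186+56) = 130/242 = 0.53719… → S = 53.7%
(the 1/255 factors cancel in S and H, so raw channel differences can be used)
Max is R' → H = 60 × (((G-B)/Δ) mod 6) = 60 × (((142-56)/130) mod 6)
  86/130 = 0.6615…
  H = 60 × 0.6615… = 39.692…° → H = 39.7°
= HSL(39.7°, 53.7%, 47.5%)


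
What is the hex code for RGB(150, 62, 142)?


R = 150 → 96 (hex)
G = 62 → 3E (hex)
B = 142 → 8E (hex)
Hex = #963E8E


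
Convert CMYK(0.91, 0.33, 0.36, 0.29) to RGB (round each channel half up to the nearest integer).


R = 255 × (1-C) × (1-K) = 255 × 0.09 × 0.71 = 16.2945 → 16
G = 255 × (1-M) × (1-K) = 255 × 0.67 × 0.71 = 121.3035 → 121
B = 255 × (1-Y) × (1-K) = 255 × 0.64 × 0.71 = 115.872 → 116
= RGB(16, 121, 116)


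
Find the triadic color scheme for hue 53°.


Triadic: equally spaced at 120° intervals
H1 = 53°
H2 = (53 + 120) mod 360 = 173°
H3 = (53 + 240) mod 360 = 293°
Triadic = 53°, 173°, 293°


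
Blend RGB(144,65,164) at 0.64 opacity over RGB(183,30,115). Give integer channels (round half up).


C = α×F + (1-α)×B, with 1-α = 0.36
R: 0.64×144 + 0.36×183 = 92.16 + 65.88 = 158.04 → 158
G: 0.64×65 + 0.36×30 = 41.60 + 10.80 = 52.40 → 52
B: 0.64×164 + 0.36×115 = 104.96 + 41.40 = 146.36 → 146
= RGB(158, 52, 146)


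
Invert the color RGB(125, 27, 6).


Invert: (255-R, 255-G, 255-B)
R: 255-125 = 130
G: 255-27 = 228
B: 255-6 = 249
= RGB(130, 228, 249)


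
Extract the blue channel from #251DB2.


Color: #251DB2
R = 25 = 37
G = 1D = 29
B = B2 = 178
Blue = 178


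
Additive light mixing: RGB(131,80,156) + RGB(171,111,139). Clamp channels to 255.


Additive: each channel = min(255, C₁+C₂)
R: 131+171 = 302 → 255
G: 80+111 = 191 → 191
B: 156+139 = 295 → 255
= RGB(255, 191, 255)


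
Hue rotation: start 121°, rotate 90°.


New hue = (H + rotation) mod 360
New hue = (121 + 90) mod 360
= 211 mod 360
= 211°


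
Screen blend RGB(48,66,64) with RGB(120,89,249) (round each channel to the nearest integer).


Screen: C = 255 - (255-A)×(255-B)/255, rounded to nearest integer
R: 255 - (255-48)×(255-120)/255 = 255 - 27945/255 ≈ 255 - 109.588 = 145.412 → 145
G: 255 - (255-66)×(255-89)/255 = 255 - 31374/255 ≈ 255 - 123.035 = 131.965 → 132
B: 255 - (255-64)×(255-249)/255 = 255 - 1146/255 ≈ 255 - 4.494 = 250.506 → 251
= RGB(145, 132, 251)


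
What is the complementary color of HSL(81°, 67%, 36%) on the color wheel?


Complement = opposite side of color wheel = hue + 180°
H' = (81 + 180) mod 360 = 261°
S and L unchanged.
= HSL(261°, 67%, 36%)


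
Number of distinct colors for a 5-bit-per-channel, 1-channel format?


Total bits = 5 bits/channel × 1 channels = 5 bits
Distinct colors = 2^5
= 32 colors


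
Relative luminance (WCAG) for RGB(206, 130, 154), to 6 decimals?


Linearize each channel (sRGB transfer function): c = v/255; c_lin = c/12.92 if c ≤ 0.04045, else ((c+0.055)/1.055)^2.4
  R: 206/255 ≈ 0.807843 > 0.04045 → ((0.807843+0.055)/1.055)^2.4 ≈ 0.617207
  G: 130/255 ≈ 0.509804 > 0.04045 → ((0.509804+0.055)/1.055)^2.4 ≈ 0.223228
  B: 154/255 ≈ 0.603922 > 0.04045 → ((0.603922+0.055)/1.055)^2.4 ≈ 0.323143
R_lin = 0.617207, G_lin = 0.223228, B_lin = 0.323143
L = 0.2126×R + 0.7152×G + 0.0722×B
L = 0.2126×0.617207 + 0.7152×0.223228 + 0.0722×0.323143
L ≈ 0.314202


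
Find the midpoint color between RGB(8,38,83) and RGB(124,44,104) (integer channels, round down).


Midpoint: each channel = ⌊(C₁+C₂)/2⌋
R: ⌊(8+124)/2⌋ = 66
G: ⌊(38+44)/2⌋ = 41
B: ⌊(83+104)/2⌋ = 93
= RGB(66, 41, 93)


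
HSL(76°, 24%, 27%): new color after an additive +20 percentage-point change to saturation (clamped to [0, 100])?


Original S = 24%
Adjustment = +20 percentage points
New S = 24 + (20) = 44
Clamp to [0, 100] → 44
= HSL(76°, 44%, 27%)


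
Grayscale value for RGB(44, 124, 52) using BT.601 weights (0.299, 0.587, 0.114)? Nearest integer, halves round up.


Gray = 0.299×R + 0.587×G + 0.114×B
Gray = 0.299×44 + 0.587×124 + 0.114×52
Gray = 13.156 + 72.788 + 5.928
Gray = 91.872 → round half up → 92
Gray = 92


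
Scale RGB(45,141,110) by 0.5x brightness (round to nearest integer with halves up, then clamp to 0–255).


Multiply each channel by 0.5, round half up, clamp to [0, 255]
R: 45×0.5 = 22.5 → round → 23
G: 141×0.5 = 70.5 → round → 71
B: 110×0.5 = 55
= RGB(23, 71, 55)


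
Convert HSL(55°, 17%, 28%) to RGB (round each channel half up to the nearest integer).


H=55°, S=0.17, L=0.28
C = (1-|2L-1|)×S = (1-|-0.44|)×0.17 = 0.0952
H' = H/60 = 55/60 ≈ 0.9167; X = C×(1-|H' mod 2 - 1|) ≈ 0.0873
m = L - C/2 = 0.28 - 0.0476 = 0.2324
Sector ⌊H'⌋ = 0 → (R',G',B') = (0.0952, ≈0.0873, 0.0)
RGB = ((R'+m)×255, (G'+m)×255, (B'+m)×255) = (83.538, 81.515, 59.262)
Round half up → RGB(84, 82, 59)


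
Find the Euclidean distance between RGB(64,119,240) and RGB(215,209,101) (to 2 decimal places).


d = √[(R₁-R₂)² + (G₁-G₂)² + (B₁-B₂)²]
d = √[(64-215)² + (119-209)² + (240-101)²]
d = √[22801 + 8100 + 19321]
d = √50222
d ≈ 224.10


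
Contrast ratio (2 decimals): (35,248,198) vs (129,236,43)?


Linearize each sRGB channel c=v/255: c/12.92 if c ≤ 0.04045 else ((c+0.055)/1.055)^2.4
L = 0.2126×R_lin + 0.7152×G_lin + 0.0722×B_lin
Color 1 (35,248,198):
  R=35: 35/255≈0.1373 > 0.04045 → ((0.1373+0.055)/1.055)^2.4 ≈ 0.01681
  G=248: 248/255≈0.9725 > 0.04045 → ((0.9725+0.055)/1.055)^2.4 ≈ 0.93869
  B=198: 198/255≈0.7765 > 0.04045 → ((0.7765+0.055)/1.055)^2.4 ≈ 0.56471
  L1 = 0.2126×0.01681 + 0.7152×0.93869 + 0.0722×0.56471 ≈ 0.71569
Color 2 (129,236,43):
  R=129: 129/255≈0.5059 > 0.04045 → ((0.5059+0.055)/1.055)^2.4 ≈ 0.21953
  G=236: 236/255≈0.9255 > 0.04045 → ((0.9255+0.055)/1.055)^2.4 ≈ 0.83880
  B=43: 43/255≈0.1686 > 0.04045 → ((0.1686+0.055)/1.055)^2.4 ≈ 0.02416
  L2 = 0.2126×0.21953 + 0.7152×0.83880 + 0.0722×0.02416 ≈ 0.64832
Lighter = 0.71569, Darker = 0.64832
Ratio = (L_lighter + 0.05) / (L_darker + 0.05)
Ratio = (0.71569 + 0.05) / (0.64832 + 0.05) = 0.76569 / 0.69832 ≈ 1.0965
Ratio ≈ 1.10:1


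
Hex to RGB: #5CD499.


5C → 92 (R)
D4 → 212 (G)
99 → 153 (B)
= RGB(92, 212, 153)


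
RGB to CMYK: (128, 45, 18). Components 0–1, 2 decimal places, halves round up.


R'=128/255≈0.5020, G'=45/255≈0.1765, B'=18/255≈0.0706
K = 1 - max(R',G',B') = 1 - 128/255 = 127/255 = 0.49803… → 0.50
(1-R'-K)/(1-K) simplifies to (max-R)/max with max = 128:
C = (128-128)/128 = 0/128 = 0 → 0.00
M = (128-45)/128 = 83/128 = 0.64843… → 0.65
Y = (128-18)/128 = 110/128 = 0.85937… → 0.86
= CMYK(0.00, 0.65, 0.86, 0.50)


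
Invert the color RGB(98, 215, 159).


Invert: (255-R, 255-G, 255-B)
R: 255-98 = 157
G: 255-215 = 40
B: 255-159 = 96
= RGB(157, 40, 96)


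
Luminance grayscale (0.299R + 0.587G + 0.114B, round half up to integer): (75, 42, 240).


Gray = 0.299×R + 0.587×G + 0.114×B
Gray = 0.299×75 + 0.587×42 + 0.114×240
Gray = 22.425 + 24.654 + 27.360
Gray = 74.439 → round half up → 74
Gray = 74


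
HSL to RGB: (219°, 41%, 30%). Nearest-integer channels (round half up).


H=219°, S=0.41, L=0.30
C = (1-|2L-1|)×S = (1-|-0.40|)×0.41 = 0.246
H' = H/60 = 219/60 ≈ 3.6500; X = C×(1-|H' mod 2 - 1|) = 0.0861
m = L - C/2 = 0.30 - 0.123 = 0.177
Sector ⌊H'⌋ = 3 → (R',G',B') = (0.0, 0.0861, 0.246)
RGB = ((R'+m)×255, (G'+m)×255, (B'+m)×255) = (45.135, 67.0905, 107.865)
Round half up → RGB(45, 67, 108)


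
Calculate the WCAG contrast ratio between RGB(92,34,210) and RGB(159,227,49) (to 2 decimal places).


Linearize each sRGB channel c=v/255: c/12.92 if c ≤ 0.04045 else ((c+0.055)/1.055)^2.4
L = 0.2126×R_lin + 0.7152×G_lin + 0.0722×B_lin
Color 1 (92,34,210):
  R=92: 92/255≈0.3608 > 0.04045 → ((0.3608+0.055)/1.055)^2.4 ≈ 0.10702
  G=34: 34/255≈0.1333 > 0.04045 → ((0.1333+0.055)/1.055)^2.4 ≈ 0.01600
  B=210: 210/255≈0.8235 > 0.04045 → ((0.8235+0.055)/1.055)^2.4 ≈ 0.64448
  L1 = 0.2126×0.10702 + 0.7152×0.01600 + 0.0722×0.64448 ≈ 0.08073
Color 2 (159,227,49):
  R=159: 159/255≈0.6235 > 0.04045 → ((0.6235+0.055)/1.055)^2.4 ≈ 0.34670
  G=227: 227/255≈0.8902 > 0.04045 → ((0.8902+0.055)/1.055)^2.4 ≈ 0.76815
  B=49: 49/255≈0.1922 > 0.04045 → ((0.1922+0.055)/1.055)^2.4 ≈ 0.03071
  L2 = 0.2126×0.34670 + 0.7152×0.76815 + 0.0722×0.03071 ≈ 0.62531
Lighter = 0.62531, Darker = 0.08073
Ratio = (L_lighter + 0.05) / (L_darker + 0.05)
Ratio = (0.62531 + 0.05) / (0.08073 + 0.05) = 0.67531 / 0.13073 ≈ 5.1659
Ratio ≈ 5.17:1


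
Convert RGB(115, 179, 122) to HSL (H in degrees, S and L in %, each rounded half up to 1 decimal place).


Normalize: R'=115/255≈0.4510, G'=179/255≈0.7020, B'=122/255≈0.4784
Max=179/255, Min=115/255, Δ=Max-Min=64/255
L = (Max+Min)/2 = (179+115)/510 = 294/510 = 0.57647… → L = 57.6%
L > 0.5 → S = Δ/(2-Max-Min) = 64/(510-179-115) = 64/216 = 0.29629… → S = 29.6%
(the 1/255 factors cancel in S and H, so raw channel differences can be used)
Max is G' → H = 60 × ((B-R)/Δ + 2) = 60 × ((122-115)/64 + 2)
  7/64 + 2 = 0.1093… + 2 = 2.1093…
  H = 60 × 2.1093… = 126.562…° → H = 126.6°
= HSL(126.6°, 29.6%, 57.6%)


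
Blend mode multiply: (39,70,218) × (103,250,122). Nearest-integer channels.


Multiply: C = A×B/255, rounded to nearest integer
R: 39×103/255 = 4017/255 ≈ 15.753 → 16
G: 70×250/255 = 17500/255 ≈ 68.627 → 69
B: 218×122/255 = 26596/255 ≈ 104.298 → 104
= RGB(16, 69, 104)


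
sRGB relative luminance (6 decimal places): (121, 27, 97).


Linearize each channel (sRGB transfer function): c = v/255; c_lin = c/12.92 if c ≤ 0.04045, else ((c+0.055)/1.055)^2.4
  R: 121/255 ≈ 0.474510 > 0.04045 → ((0.474510+0.055)/1.055)^2.4 ≈ 0.191202
  G: 27/255 ≈ 0.105882 > 0.04045 → ((0.105882+0.055)/1.055)^2.4 ≈ 0.010960
  B: 97/255 ≈ 0.380392 > 0.04045 → ((0.380392+0.055)/1.055)^2.4 ≈ 0.119538
R_lin = 0.191202, G_lin = 0.010960, B_lin = 0.119538
L = 0.2126×R + 0.7152×G + 0.0722×B
L = 0.2126×0.191202 + 0.7152×0.010960 + 0.0722×0.119538
L ≈ 0.057119


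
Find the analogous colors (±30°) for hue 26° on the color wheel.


Base hue: 26°
Left analog: (26 - 30) mod 360 = 356°
Right analog: (26 + 30) mod 360 = 56°
Analogous hues = 356° and 56°


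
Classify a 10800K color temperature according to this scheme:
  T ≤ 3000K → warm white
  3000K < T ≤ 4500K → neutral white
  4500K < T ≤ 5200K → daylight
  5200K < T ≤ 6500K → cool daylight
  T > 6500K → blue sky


Temperature: 10800K
10800K > 6500K → blue sky
Classification: blue sky


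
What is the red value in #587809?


Color: #587809
R = 58 = 88
G = 78 = 120
B = 09 = 9
Red = 88


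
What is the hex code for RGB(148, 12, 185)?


R = 148 → 94 (hex)
G = 12 → 0C (hex)
B = 185 → B9 (hex)
Hex = #940CB9


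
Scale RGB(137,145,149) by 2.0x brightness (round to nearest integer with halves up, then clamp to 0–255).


Multiply each channel by 2.0, round half up, clamp to [0, 255]
R: 137×2.0 = 274 → clamp → 255
G: 145×2.0 = 290 → clamp → 255
B: 149×2.0 = 298 → clamp → 255
= RGB(255, 255, 255)


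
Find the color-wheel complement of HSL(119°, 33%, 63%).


Complement = opposite side of color wheel = hue + 180°
H' = (119 + 180) mod 360 = 299°
S and L unchanged.
= HSL(299°, 33%, 63%)


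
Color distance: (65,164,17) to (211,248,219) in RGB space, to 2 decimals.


d = √[(R₁-R₂)² + (G₁-G₂)² + (B₁-B₂)²]
d = √[(65-211)² + (164-248)² + (17-219)²]
d = √[21316 + 7056 + 40804]
d = √69176
d ≈ 263.01


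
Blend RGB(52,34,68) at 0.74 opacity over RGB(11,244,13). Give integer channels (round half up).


C = α×F + (1-α)×B, with 1-α = 0.26
R: 0.74×52 + 0.26×11 = 38.48 + 2.86 = 41.34 → 41
G: 0.74×34 + 0.26×244 = 25.16 + 63.44 = 88.60 → 89
B: 0.74×68 + 0.26×13 = 50.32 + 3.38 = 53.70 → 54
= RGB(41, 89, 54)


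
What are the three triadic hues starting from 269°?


Triadic: equally spaced at 120° intervals
H1 = 269°
H2 = (269 + 120) mod 360 = 29°
H3 = (269 + 240) mod 360 = 149°
Triadic = 269°, 29°, 149°


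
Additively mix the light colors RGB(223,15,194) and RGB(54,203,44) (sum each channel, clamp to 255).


Additive: each channel = min(255, C₁+C₂)
R: 223+54 = 277 → 255
G: 15+203 = 218 → 218
B: 194+44 = 238 → 238
= RGB(255, 218, 238)


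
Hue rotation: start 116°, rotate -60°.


New hue = (H + rotation) mod 360
New hue = (116 -60) mod 360
= 56 mod 360
= 56°


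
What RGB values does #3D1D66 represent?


3D → 61 (R)
1D → 29 (G)
66 → 102 (B)
= RGB(61, 29, 102)


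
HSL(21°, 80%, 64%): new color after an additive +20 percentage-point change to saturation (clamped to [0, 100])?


Original S = 80%
Adjustment = +20 percentage points
New S = 80 + (20) = 100
Clamp to [0, 100] → 100
= HSL(21°, 100%, 64%)


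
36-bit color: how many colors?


Colors = 2^bits = 2^36
= 68,719,476,736 colors


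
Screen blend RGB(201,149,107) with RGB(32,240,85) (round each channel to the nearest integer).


Screen: C = 255 - (255-A)×(255-B)/255, rounded to nearest integer
R: 255 - (255-201)×(255-32)/255 = 255 - 12042/255 ≈ 255 - 47.224 = 207.776 → 208
G: 255 - (255-149)×(255-240)/255 = 255 - 1590/255 ≈ 255 - 6.235 = 248.765 → 249
B: 255 - (255-107)×(255-85)/255 = 255 - 25160/255 ≈ 255 - 98.667 = 156.333 → 156
= RGB(208, 249, 156)


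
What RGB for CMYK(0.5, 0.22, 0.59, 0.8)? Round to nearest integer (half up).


R = 255 × (1-C) × (1-K) = 255 × 0.50 × 0.20 = 25.5 → 26
G = 255 × (1-M) × (1-K) = 255 × 0.78 × 0.20 = 39.78 → 40
B = 255 × (1-Y) × (1-K) = 255 × 0.41 × 0.20 = 20.91 → 21
= RGB(26, 40, 21)


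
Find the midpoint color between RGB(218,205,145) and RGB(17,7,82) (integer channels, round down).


Midpoint: each channel = ⌊(C₁+C₂)/2⌋
R: ⌊(218+17)/2⌋ = 117
G: ⌊(205+7)/2⌋ = 106
B: ⌊(145+82)/2⌋ = 113
= RGB(117, 106, 113)


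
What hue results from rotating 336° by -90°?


New hue = (H + rotation) mod 360
New hue = (336 -90) mod 360
= 246 mod 360
= 246°


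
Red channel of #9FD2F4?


Color: #9FD2F4
R = 9F = 159
G = D2 = 210
B = F4 = 244
Red = 159


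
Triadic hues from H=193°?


Triadic: equally spaced at 120° intervals
H1 = 193°
H2 = (193 + 120) mod 360 = 313°
H3 = (193 + 240) mod 360 = 73°
Triadic = 193°, 313°, 73°


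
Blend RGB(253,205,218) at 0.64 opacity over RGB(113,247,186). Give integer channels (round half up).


C = α×F + (1-α)×B, with 1-α = 0.36
R: 0.64×253 + 0.36×113 = 161.92 + 40.68 = 202.60 → 203
G: 0.64×205 + 0.36×247 = 131.20 + 88.92 = 220.12 → 220
B: 0.64×218 + 0.36×186 = 139.52 + 66.96 = 206.48 → 206
= RGB(203, 220, 206)


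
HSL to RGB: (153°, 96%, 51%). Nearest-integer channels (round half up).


H=153°, S=0.96, L=0.51
C = (1-|2L-1|)×S = (1-|0.02|)×0.96 = 0.9408
H' = H/60 = 153/60 ≈ 2.5500; X = C×(1-|H' mod 2 - 1|) = 0.51744
m = L - C/2 = 0.51 - 0.4704 = 0.0396
Sector ⌊H'⌋ = 2 → (R',G',B') = (0.0, 0.9408, 0.51744)
RGB = ((R'+m)×255, (G'+m)×255, (B'+m)×255) = (10.098, 250.002, 142.0452)
Round half up → RGB(10, 250, 142)


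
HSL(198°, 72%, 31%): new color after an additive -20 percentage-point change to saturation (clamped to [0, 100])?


Original S = 72%
Adjustment = -20 percentage points
New S = 72 + (-20) = 52
Clamp to [0, 100] → 52
= HSL(198°, 52%, 31%)


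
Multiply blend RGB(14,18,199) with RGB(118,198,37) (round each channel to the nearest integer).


Multiply: C = A×B/255, rounded to nearest integer
R: 14×118/255 = 1652/255 ≈ 6.478 → 6
G: 18×198/255 = 3564/255 ≈ 13.976 → 14
B: 199×37/255 = 7363/255 ≈ 28.875 → 29
= RGB(6, 14, 29)


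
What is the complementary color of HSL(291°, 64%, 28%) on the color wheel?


Complement = opposite side of color wheel = hue + 180°
H' = (291 + 180) mod 360 = 111°
S and L unchanged.
= HSL(111°, 64%, 28%)


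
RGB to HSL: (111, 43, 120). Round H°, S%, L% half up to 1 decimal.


Normalize: R'=111/255≈0.4353, G'=43/255≈0.1686, B'=120/255≈0.4706
Max=120/255, Min=43/255, Δ=Max-Min=77/255
L = (Max+Min)/2 = (120+43)/510 = 163/510 = 0.31960… → L = 32.0%
L ≤ 0.5 → S = Δ/(Max+Min) = 77/(120+43) = 77/163 = 0.47239… → S = 47.2%
(the 1/255 factors cancel in S and H, so raw channel differences can be used)
Max is B' → H = 60 × ((R-G)/Δ + 4) = 60 × ((111-43)/77 + 4)
  68/77 + 4 = 0.8831… + 4 = 4.8831…
  H = 60 × 4.8831… = 292.987…° → H = 293.0°
= HSL(293.0°, 47.2%, 32.0%)


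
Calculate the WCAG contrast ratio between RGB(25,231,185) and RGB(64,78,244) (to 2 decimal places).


Linearize each sRGB channel c=v/255: c/12.92 if c ≤ 0.04045 else ((c+0.055)/1.055)^2.4
L = 0.2126×R_lin + 0.7152×G_lin + 0.0722×B_lin
Color 1 (25,231,185):
  R=25: 25/255≈0.0980 > 0.04045 → ((0.0980+0.055)/1.055)^2.4 ≈ 0.00972
  G=231: 231/255≈0.9059 > 0.04045 → ((0.9059+0.055)/1.055)^2.4 ≈ 0.79910
  B=185: 185/255≈0.7255 > 0.04045 → ((0.7255+0.055)/1.055)^2.4 ≈ 0.48515
  L1 = 0.2126×0.00972 + 0.7152×0.79910 + 0.0722×0.48515 ≈ 0.60861
Color 2 (64,78,244):
  R=64: 64/255≈0.2510 > 0.04045 → ((0.2510+0.055)/1.055)^2.4 ≈ 0.05127
  G=78: 78/255≈0.3059 > 0.04045 → ((0.3059+0.055)/1.055)^2.4 ≈ 0.07619
  B=244: 244/255≈0.9569 > 0.04045 → ((0.9569+0.055)/1.055)^2.4 ≈ 0.90466
  L2 = 0.2126×0.05127 + 0.7152×0.07619 + 0.0722×0.90466 ≈ 0.13070
Lighter = 0.60861, Darker = 0.13070
Ratio = (L_lighter + 0.05) / (L_darker + 0.05)
Ratio = (0.60861 + 0.05) / (0.13070 + 0.05) = 0.65861 / 0.18070 ≈ 3.6447
Ratio ≈ 3.64:1


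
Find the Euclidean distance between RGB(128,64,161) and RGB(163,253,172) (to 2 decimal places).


d = √[(R₁-R₂)² + (G₁-G₂)² + (B₁-B₂)²]
d = √[(128-163)² + (64-253)² + (161-172)²]
d = √[1225 + 35721 + 121]
d = √37067
d ≈ 192.53


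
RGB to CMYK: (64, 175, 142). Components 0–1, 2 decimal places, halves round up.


R'=64/255≈0.2510, G'=175/255≈0.6863, B'=142/255≈0.5569
K = 1 - max(R',G',B') = 1 - 175/255 = 80/255 = 0.31372… → 0.31
(1-R'-K)/(1-K) simplifies to (max-R)/max with max = 175:
C = (175-64)/175 = 111/175 = 0.63428… → 0.63
M = (175-175)/175 = 0/175 = 0 → 0.00
Y = (175-142)/175 = 33/175 = 0.18857… → 0.19
= CMYK(0.63, 0.00, 0.19, 0.31)


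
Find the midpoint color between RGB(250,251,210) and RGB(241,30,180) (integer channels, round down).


Midpoint: each channel = ⌊(C₁+C₂)/2⌋
R: ⌊(250+241)/2⌋ = 245
G: ⌊(251+30)/2⌋ = 140
B: ⌊(210+180)/2⌋ = 195
= RGB(245, 140, 195)


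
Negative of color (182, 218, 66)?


Invert: (255-R, 255-G, 255-B)
R: 255-182 = 73
G: 255-218 = 37
B: 255-66 = 189
= RGB(73, 37, 189)


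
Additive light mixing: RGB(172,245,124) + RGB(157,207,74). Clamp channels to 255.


Additive: each channel = min(255, C₁+C₂)
R: 172+157 = 329 → 255
G: 245+207 = 452 → 255
B: 124+74 = 198 → 198
= RGB(255, 255, 198)


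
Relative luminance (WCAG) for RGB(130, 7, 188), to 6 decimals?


Linearize each channel (sRGB transfer function): c = v/255; c_lin = c/12.92 if c ≤ 0.04045, else ((c+0.055)/1.055)^2.4
  R: 130/255 ≈ 0.509804 > 0.04045 → ((0.509804+0.055)/1.055)^2.4 ≈ 0.223228
  G: 7/255 ≈ 0.027451 ≤ 0.04045 → 0.027451/12.92 ≈ 0.002125
  B: 188/255 ≈ 0.737255 > 0.04045 → ((0.737255+0.055)/1.055)^2.4 ≈ 0.502886
R_lin = 0.223228, G_lin = 0.002125, B_lin = 0.502886
L = 0.2126×R + 0.7152×G + 0.0722×B
L = 0.2126×0.223228 + 0.7152×0.002125 + 0.0722×0.502886
L ≈ 0.085286


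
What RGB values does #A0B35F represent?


A0 → 160 (R)
B3 → 179 (G)
5F → 95 (B)
= RGB(160, 179, 95)


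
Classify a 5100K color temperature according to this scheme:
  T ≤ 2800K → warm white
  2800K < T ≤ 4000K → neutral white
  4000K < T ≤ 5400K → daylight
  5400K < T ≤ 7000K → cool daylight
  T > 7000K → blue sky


Temperature: 5100K
4000K < 5100K ≤ 5400K → daylight
Classification: daylight


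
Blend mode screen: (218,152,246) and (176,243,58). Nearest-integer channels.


Screen: C = 255 - (255-A)×(255-B)/255, rounded to nearest integer
R: 255 - (255-218)×(255-176)/255 = 255 - 2923/255 ≈ 255 - 11.463 = 243.537 → 244
G: 255 - (255-152)×(255-243)/255 = 255 - 1236/255 ≈ 255 - 4.847 = 250.153 → 250
B: 255 - (255-246)×(255-58)/255 = 255 - 1773/255 ≈ 255 - 6.953 = 248.047 → 248
= RGB(244, 250, 248)


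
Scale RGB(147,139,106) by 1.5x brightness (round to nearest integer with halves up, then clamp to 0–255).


Multiply each channel by 1.5, round half up, clamp to [0, 255]
R: 147×1.5 = 220.5 → round → 221
G: 139×1.5 = 208.5 → round → 209
B: 106×1.5 = 159
= RGB(221, 209, 159)


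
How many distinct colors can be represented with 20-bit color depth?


Colors = 2^bits = 2^20
= 1,048,576 colors


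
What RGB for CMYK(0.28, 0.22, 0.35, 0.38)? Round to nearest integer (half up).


R = 255 × (1-C) × (1-K) = 255 × 0.72 × 0.62 = 113.832 → 114
G = 255 × (1-M) × (1-K) = 255 × 0.78 × 0.62 = 123.318 → 123
B = 255 × (1-Y) × (1-K) = 255 × 0.65 × 0.62 = 102.765 → 103
= RGB(114, 123, 103)


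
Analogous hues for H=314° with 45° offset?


Base hue: 314°
Left analog: (314 - 45) mod 360 = 269°
Right analog: (314 + 45) mod 360 = 359°
Analogous hues = 269° and 359°


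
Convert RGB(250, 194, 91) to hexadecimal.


R = 250 → FA (hex)
G = 194 → C2 (hex)
B = 91 → 5B (hex)
Hex = #FAC25B


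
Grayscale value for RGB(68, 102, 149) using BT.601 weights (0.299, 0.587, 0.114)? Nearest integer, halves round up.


Gray = 0.299×R + 0.587×G + 0.114×B
Gray = 0.299×68 + 0.587×102 + 0.114×149
Gray = 20.332 + 59.874 + 16.986
Gray = 97.192 → round half up → 97
Gray = 97


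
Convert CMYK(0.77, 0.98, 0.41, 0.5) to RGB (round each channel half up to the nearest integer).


R = 255 × (1-C) × (1-K) = 255 × 0.23 × 0.50 = 29.325 → 29
G = 255 × (1-M) × (1-K) = 255 × 0.02 × 0.50 = 2.55 → 3
B = 255 × (1-Y) × (1-K) = 255 × 0.59 × 0.50 = 75.225 → 75
= RGB(29, 3, 75)


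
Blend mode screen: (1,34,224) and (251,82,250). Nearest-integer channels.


Screen: C = 255 - (255-A)×(255-B)/255, rounded to nearest integer
R: 255 - (255-1)×(255-251)/255 = 255 - 1016/255 ≈ 255 - 3.984 = 251.016 → 251
G: 255 - (255-34)×(255-82)/255 = 255 - 38233/255 ≈ 255 - 149.933 = 105.067 → 105
B: 255 - (255-224)×(255-250)/255 = 255 - 155/255 ≈ 255 - 0.608 = 254.392 → 254
= RGB(251, 105, 254)


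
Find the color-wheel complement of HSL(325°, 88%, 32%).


Complement = opposite side of color wheel = hue + 180°
H' = (325 + 180) mod 360 = 145°
S and L unchanged.
= HSL(145°, 88%, 32%)


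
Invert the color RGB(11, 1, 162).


Invert: (255-R, 255-G, 255-B)
R: 255-11 = 244
G: 255-1 = 254
B: 255-162 = 93
= RGB(244, 254, 93)


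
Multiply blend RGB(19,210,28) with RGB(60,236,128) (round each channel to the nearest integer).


Multiply: C = A×B/255, rounded to nearest integer
R: 19×60/255 = 1140/255 ≈ 4.471 → 4
G: 210×236/255 = 49560/255 ≈ 194.353 → 194
B: 28×128/255 = 3584/255 ≈ 14.055 → 14
= RGB(4, 194, 14)


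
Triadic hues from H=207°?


Triadic: equally spaced at 120° intervals
H1 = 207°
H2 = (207 + 120) mod 360 = 327°
H3 = (207 + 240) mod 360 = 87°
Triadic = 207°, 327°, 87°


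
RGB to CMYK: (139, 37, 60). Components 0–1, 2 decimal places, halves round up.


R'=139/255≈0.5451, G'=37/255≈0.1451, B'=60/255≈0.2353
K = 1 - max(R',G',B') = 1 - 139/255 = 116/255 = 0.45490… → 0.45
(1-R'-K)/(1-K) simplifies to (max-R)/max with max = 139:
C = (139-139)/139 = 0/139 = 0 → 0.00
M = (139-37)/139 = 102/139 = 0.73381… → 0.73
Y = (139-60)/139 = 79/139 = 0.56834… → 0.57
= CMYK(0.00, 0.73, 0.57, 0.45)


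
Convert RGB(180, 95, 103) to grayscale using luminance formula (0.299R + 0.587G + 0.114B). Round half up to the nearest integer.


Gray = 0.299×R + 0.587×G + 0.114×B
Gray = 0.299×180 + 0.587×95 + 0.114×103
Gray = 53.820 + 55.765 + 11.742
Gray = 121.327 → round half up → 121
Gray = 121


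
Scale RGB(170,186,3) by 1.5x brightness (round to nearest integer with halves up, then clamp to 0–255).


Multiply each channel by 1.5, round half up, clamp to [0, 255]
R: 170×1.5 = 255
G: 186×1.5 = 279 → clamp → 255
B: 3×1.5 = 4.5 → round → 5
= RGB(255, 255, 5)


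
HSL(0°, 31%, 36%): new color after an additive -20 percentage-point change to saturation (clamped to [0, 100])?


Original S = 31%
Adjustment = -20 percentage points
New S = 31 + (-20) = 11
Clamp to [0, 100] → 11
= HSL(0°, 11%, 36%)


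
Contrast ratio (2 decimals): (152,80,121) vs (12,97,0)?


Linearize each sRGB channel c=v/255: c/12.92 if c ≤ 0.04045 else ((c+0.055)/1.055)^2.4
L = 0.2126×R_lin + 0.7152×G_lin + 0.0722×B_lin
Color 1 (152,80,121):
  R=152: 152/255≈0.5961 > 0.04045 → ((0.5961+0.055)/1.055)^2.4 ≈ 0.31399
  G=80: 80/255≈0.3137 > 0.04045 → ((0.3137+0.055)/1.055)^2.4 ≈ 0.08022
  B=121: 121/255≈0.4745 > 0.04045 → ((0.4745+0.055)/1.055)^2.4 ≈ 0.19120
  L1 = 0.2126×0.31399 + 0.7152×0.08022 + 0.0722×0.19120 ≈ 0.13793
Color 2 (12,97,0):
  R=12: 12/255≈0.0471 > 0.04045 → ((0.0471+0.055)/1.055)^2.4 ≈ 0.00368
  G=97: 97/255≈0.3804 > 0.04045 → ((0.3804+0.055)/1.055)^2.4 ≈ 0.11954
  B=0: 0/255≈0.0000 ≤ 0.04045 → 0.0000/12.92 ≈ 0.00000
  L2 = 0.2126×0.00368 + 0.7152×0.11954 + 0.0722×0.00000 ≈ 0.08628
Lighter = 0.13793, Darker = 0.08628
Ratio = (L_lighter + 0.05) / (L_darker + 0.05)
Ratio = (0.13793 + 0.05) / (0.08628 + 0.05) = 0.18793 / 0.13628 ≈ 1.3791
Ratio ≈ 1.38:1


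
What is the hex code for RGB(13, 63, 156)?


R = 13 → 0D (hex)
G = 63 → 3F (hex)
B = 156 → 9C (hex)
Hex = #0D3F9C


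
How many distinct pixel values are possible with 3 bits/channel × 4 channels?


Total bits = 3 bits/channel × 4 channels = 12 bits
Distinct pixel values = 2^12
= 4,096 pixel values


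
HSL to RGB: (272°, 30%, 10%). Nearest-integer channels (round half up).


H=272°, S=0.30, L=0.10
C = (1-|2L-1|)×S = (1-|-0.80|)×0.30 = 0.06
H' = H/60 = 272/60 ≈ 4.5333; X = C×(1-|H' mod 2 - 1|) = 0.032
m = L - C/2 = 0.10 - 0.03 = 0.07
Sector ⌊H'⌋ = 4 → (R',G',B') = (0.032, 0.0, 0.06)
RGB = ((R'+m)×255, (G'+m)×255, (B'+m)×255) = (26.01, 17.85, 33.15)
Round half up → RGB(26, 18, 33)


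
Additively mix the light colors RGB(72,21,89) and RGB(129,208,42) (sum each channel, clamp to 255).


Additive: each channel = min(255, C₁+C₂)
R: 72+129 = 201 → 201
G: 21+208 = 229 → 229
B: 89+42 = 131 → 131
= RGB(201, 229, 131)


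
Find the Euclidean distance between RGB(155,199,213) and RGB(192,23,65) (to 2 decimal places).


d = √[(R₁-R₂)² + (G₁-G₂)² + (B₁-B₂)²]
d = √[(155-192)² + (199-23)² + (213-65)²]
d = √[1369 + 30976 + 21904]
d = √54249
d ≈ 232.91


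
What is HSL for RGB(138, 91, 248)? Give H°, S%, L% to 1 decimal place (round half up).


Normalize: R'=138/255≈0.5412, G'=91/255≈0.3569, B'=248/255≈0.9725
Max=248/255, Min=91/255, Δ=Max-Min=157/255
L = (Max+Min)/2 = (248+91)/510 = 339/510 = 0.66470… → L = 66.5%
L > 0.5 → S = Δ/(2-Max-Min) = 157/(510-248-91) = 157/171 = 0.91812… → S = 91.8%
(the 1/255 factors cancel in S and H, so raw channel differences can be used)
Max is B' → H = 60 × ((R-G)/Δ + 4) = 60 × ((138-91)/157 + 4)
  47/157 + 4 = 0.2993… + 4 = 4.2993…
  H = 60 × 4.2993… = 257.961…° → H = 258.0°
= HSL(258.0°, 91.8%, 66.5%)


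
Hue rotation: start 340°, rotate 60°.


New hue = (H + rotation) mod 360
New hue = (340 + 60) mod 360
= 400 mod 360
= 40°


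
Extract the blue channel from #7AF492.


Color: #7AF492
R = 7A = 122
G = F4 = 244
B = 92 = 146
Blue = 146


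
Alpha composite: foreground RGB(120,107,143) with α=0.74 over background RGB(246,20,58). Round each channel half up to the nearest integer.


C = α×F + (1-α)×B, with 1-α = 0.26
R: 0.74×120 + 0.26×246 = 88.80 + 63.96 = 152.76 → 153
G: 0.74×107 + 0.26×20 = 79.18 + 5.20 = 84.38 → 84
B: 0.74×143 + 0.26×58 = 105.82 + 15.08 = 120.90 → 121
= RGB(153, 84, 121)


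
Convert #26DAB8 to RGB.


26 → 38 (R)
DA → 218 (G)
B8 → 184 (B)
= RGB(38, 218, 184)


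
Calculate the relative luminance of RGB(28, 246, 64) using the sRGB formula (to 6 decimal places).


Linearize each channel (sRGB transfer function): c = v/255; c_lin = c/12.92 if c ≤ 0.04045, else ((c+0.055)/1.055)^2.4
  R: 28/255 ≈ 0.109804 > 0.04045 → ((0.109804+0.055)/1.055)^2.4 ≈ 0.011612
  G: 246/255 ≈ 0.964706 > 0.04045 → ((0.964706+0.055)/1.055)^2.4 ≈ 0.921582
  B: 64/255 ≈ 0.250980 > 0.04045 → ((0.250980+0.055)/1.055)^2.4 ≈ 0.051269
R_lin = 0.011612, G_lin = 0.921582, B_lin = 0.051269
L = 0.2126×R + 0.7152×G + 0.0722×B
L = 0.2126×0.011612 + 0.7152×0.921582 + 0.0722×0.051269
L ≈ 0.665286


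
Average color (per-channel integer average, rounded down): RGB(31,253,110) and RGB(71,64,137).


Midpoint: each channel = ⌊(C₁+C₂)/2⌋
R: ⌊(31+71)/2⌋ = 51
G: ⌊(253+64)/2⌋ = 158
B: ⌊(110+137)/2⌋ = 123
= RGB(51, 158, 123)


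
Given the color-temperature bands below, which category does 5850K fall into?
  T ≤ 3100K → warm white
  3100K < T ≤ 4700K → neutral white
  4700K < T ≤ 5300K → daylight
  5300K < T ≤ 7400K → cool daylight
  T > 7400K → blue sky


Temperature: 5850K
5300K < 5850K ≤ 7400K → cool daylight
Classification: cool daylight


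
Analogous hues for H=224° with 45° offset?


Base hue: 224°
Left analog: (224 - 45) mod 360 = 179°
Right analog: (224 + 45) mod 360 = 269°
Analogous hues = 179° and 269°


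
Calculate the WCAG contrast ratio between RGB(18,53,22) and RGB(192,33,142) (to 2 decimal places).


Linearize each sRGB channel c=v/255: c/12.92 if c ≤ 0.04045 else ((c+0.055)/1.055)^2.4
L = 0.2126×R_lin + 0.7152×G_lin + 0.0722×B_lin
Color 1 (18,53,22):
  R=18: 18/255≈0.0706 > 0.04045 → ((0.0706+0.055)/1.055)^2.4 ≈ 0.00605
  G=53: 53/255≈0.2078 > 0.04045 → ((0.2078+0.055)/1.055)^2.4 ≈ 0.03560
  B=22: 22/255≈0.0863 > 0.04045 → ((0.0863+0.055)/1.055)^2.4 ≈ 0.00802
  L1 = 0.2126×0.00605 + 0.7152×0.03560 + 0.0722×0.00802 ≈ 0.02733
Color 2 (192,33,142):
  R=192: 192/255≈0.7529 > 0.04045 → ((0.7529+0.055)/1.055)^2.4 ≈ 0.52712
  G=33: 33/255≈0.1294 > 0.04045 → ((0.1294+0.055)/1.055)^2.4 ≈ 0.01521
  B=142: 142/255≈0.5569 > 0.04045 → ((0.5569+0.055)/1.055)^2.4 ≈ 0.27050
  L2 = 0.2126×0.52712 + 0.7152×0.01521 + 0.0722×0.27050 ≈ 0.14247
Lighter = 0.14247, Darker = 0.02733
Ratio = (L_lighter + 0.05) / (L_darker + 0.05)
Ratio = (0.14247 + 0.05) / (0.02733 + 0.05) = 0.19247 / 0.07733 ≈ 2.4891
Ratio ≈ 2.49:1


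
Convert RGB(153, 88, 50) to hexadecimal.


R = 153 → 99 (hex)
G = 88 → 58 (hex)
B = 50 → 32 (hex)
Hex = #995832


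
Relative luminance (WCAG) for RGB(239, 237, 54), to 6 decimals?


Linearize each channel (sRGB transfer function): c = v/255; c_lin = c/12.92 if c ≤ 0.04045, else ((c+0.055)/1.055)^2.4
  R: 239/255 ≈ 0.937255 > 0.04045 → ((0.937255+0.055)/1.055)^2.4 ≈ 0.863157
  G: 237/255 ≈ 0.929412 > 0.04045 → ((0.929412+0.055)/1.055)^2.4 ≈ 0.846873
  B: 54/255 ≈ 0.211765 > 0.04045 → ((0.211765+0.055)/1.055)^2.4 ≈ 0.036889
R_lin = 0.863157, G_lin = 0.846873, B_lin = 0.036889
L = 0.2126×R + 0.7152×G + 0.0722×B
L = 0.2126×0.863157 + 0.7152×0.846873 + 0.0722×0.036889
L ≈ 0.791854


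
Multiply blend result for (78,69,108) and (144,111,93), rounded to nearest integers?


Multiply: C = A×B/255, rounded to nearest integer
R: 78×144/255 = 11232/255 ≈ 44.047 → 44
G: 69×111/255 = 7659/255 ≈ 30.035 → 30
B: 108×93/255 = 10044/255 ≈ 39.388 → 39
= RGB(44, 30, 39)


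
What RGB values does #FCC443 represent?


FC → 252 (R)
C4 → 196 (G)
43 → 67 (B)
= RGB(252, 196, 67)


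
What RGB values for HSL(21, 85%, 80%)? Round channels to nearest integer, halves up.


H=21°, S=0.85, L=0.80
C = (1-|2L-1|)×S = (1-|0.60|)×0.85 = 0.34
H' = H/60 = 21/60 ≈ 0.3500; X = C×(1-|H' mod 2 - 1|) = 0.119
m = L - C/2 = 0.80 - 0.17 = 0.63
Sector ⌊H'⌋ = 0 → (R',G',B') = (0.34, 0.119, 0.0)
RGB = ((R'+m)×255, (G'+m)×255, (B'+m)×255) = (247.35, 190.995, 160.65)
Round half up → RGB(247, 191, 161)


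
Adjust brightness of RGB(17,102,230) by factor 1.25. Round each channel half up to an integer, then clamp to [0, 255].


Multiply each channel by 1.25, round half up, clamp to [0, 255]
R: 17×1.25 = 21.25 → round → 21
G: 102×1.25 = 127.5 → round → 128
B: 230×1.25 = 287.5 → round → 288 → clamp → 255
= RGB(21, 128, 255)


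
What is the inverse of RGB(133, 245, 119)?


Invert: (255-R, 255-G, 255-B)
R: 255-133 = 122
G: 255-245 = 10
B: 255-119 = 136
= RGB(122, 10, 136)


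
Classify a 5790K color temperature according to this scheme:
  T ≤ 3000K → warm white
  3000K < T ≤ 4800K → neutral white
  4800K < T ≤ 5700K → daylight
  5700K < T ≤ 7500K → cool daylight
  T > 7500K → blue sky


Temperature: 5790K
5700K < 5790K ≤ 7500K → cool daylight
Classification: cool daylight


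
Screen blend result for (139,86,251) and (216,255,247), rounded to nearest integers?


Screen: C = 255 - (255-A)×(255-B)/255, rounded to nearest integer
R: 255 - (255-139)×(255-216)/255 = 255 - 4524/255 ≈ 255 - 17.741 = 237.259 → 237
G: 255 - (255-86)×(255-255)/255 = 255 - 0/255 ≈ 255 - 0.000 = 255.000 → 255
B: 255 - (255-251)×(255-247)/255 = 255 - 32/255 ≈ 255 - 0.125 = 254.875 → 255
= RGB(237, 255, 255)


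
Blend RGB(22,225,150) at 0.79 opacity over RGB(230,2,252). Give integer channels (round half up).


C = α×F + (1-α)×B, with 1-α = 0.21
R: 0.79×22 + 0.21×230 = 17.38 + 48.30 = 65.68 → 66
G: 0.79×225 + 0.21×2 = 177.75 + 0.42 = 178.17 → 178
B: 0.79×150 + 0.21×252 = 118.50 + 52.92 = 171.42 → 171
= RGB(66, 178, 171)


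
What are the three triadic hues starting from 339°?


Triadic: equally spaced at 120° intervals
H1 = 339°
H2 = (339 + 120) mod 360 = 99°
H3 = (339 + 240) mod 360 = 219°
Triadic = 339°, 99°, 219°


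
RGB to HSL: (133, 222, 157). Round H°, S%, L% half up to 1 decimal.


Normalize: R'=133/255≈0.5216, G'=222/255≈0.8706, B'=157/255≈0.6157
Max=222/255, Min=133/255, Δ=Max-Min=89/255
L = (Max+Min)/2 = (222+133)/510 = 355/510 = 0.69607… → L = 69.6%
L > 0.5 → S = Δ/(2-Max-Min) = 89/(510-222-133) = 89/155 = 0.57419… → S = 57.4%
(the 1/255 factors cancel in S and H, so raw channel differences can be used)
Max is G' → H = 60 × ((B-R)/Δ + 2) = 60 × ((157-133)/89 + 2)
  24/89 + 2 = 0.2696… + 2 = 2.2696…
  H = 60 × 2.2696… = 136.179…° → H = 136.2°
= HSL(136.2°, 57.4%, 69.6%)


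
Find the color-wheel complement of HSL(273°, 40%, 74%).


Complement = opposite side of color wheel = hue + 180°
H' = (273 + 180) mod 360 = 93°
S and L unchanged.
= HSL(93°, 40%, 74%)


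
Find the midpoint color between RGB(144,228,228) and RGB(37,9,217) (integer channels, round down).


Midpoint: each channel = ⌊(C₁+C₂)/2⌋
R: ⌊(144+37)/2⌋ = 90
G: ⌊(228+9)/2⌋ = 118
B: ⌊(228+217)/2⌋ = 222
= RGB(90, 118, 222)


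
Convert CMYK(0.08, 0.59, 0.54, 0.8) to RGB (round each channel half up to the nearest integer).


R = 255 × (1-C) × (1-K) = 255 × 0.92 × 0.20 = 46.92 → 47
G = 255 × (1-M) × (1-K) = 255 × 0.41 × 0.20 = 20.91 → 21
B = 255 × (1-Y) × (1-K) = 255 × 0.46 × 0.20 = 23.46 → 23
= RGB(47, 21, 23)
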